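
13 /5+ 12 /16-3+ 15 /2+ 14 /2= 297 /20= 14.85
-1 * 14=-14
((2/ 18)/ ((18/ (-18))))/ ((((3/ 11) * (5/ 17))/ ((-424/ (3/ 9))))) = 79288/ 45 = 1761.96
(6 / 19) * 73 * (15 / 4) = 3285 / 38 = 86.45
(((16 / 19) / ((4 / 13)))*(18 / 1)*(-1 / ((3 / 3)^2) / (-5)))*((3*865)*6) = 2914704 / 19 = 153405.47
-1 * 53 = -53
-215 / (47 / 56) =-12040 / 47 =-256.17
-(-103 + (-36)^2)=-1193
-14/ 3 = -4.67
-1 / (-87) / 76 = 1 / 6612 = 0.00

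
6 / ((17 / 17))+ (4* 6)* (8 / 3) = 70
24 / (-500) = -6 / 125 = -0.05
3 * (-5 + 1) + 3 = -9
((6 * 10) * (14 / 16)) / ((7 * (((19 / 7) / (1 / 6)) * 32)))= 35 / 2432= 0.01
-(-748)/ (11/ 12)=816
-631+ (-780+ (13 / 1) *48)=-787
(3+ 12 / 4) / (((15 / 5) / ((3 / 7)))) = 6 / 7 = 0.86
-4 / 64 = -1 / 16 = -0.06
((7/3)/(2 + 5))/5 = 1/15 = 0.07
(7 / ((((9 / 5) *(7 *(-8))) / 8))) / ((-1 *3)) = 5 / 27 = 0.19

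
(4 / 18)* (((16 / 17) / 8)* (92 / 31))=0.08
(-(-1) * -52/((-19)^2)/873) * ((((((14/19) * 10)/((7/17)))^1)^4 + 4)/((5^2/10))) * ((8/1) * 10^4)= -229252561408000/423412929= -541439.68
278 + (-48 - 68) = 162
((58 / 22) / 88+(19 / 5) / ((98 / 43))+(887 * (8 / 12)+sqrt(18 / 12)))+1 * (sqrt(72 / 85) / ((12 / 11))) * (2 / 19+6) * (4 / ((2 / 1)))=sqrt(6) / 2+1276 * sqrt(170) / 1615+421929439 / 711480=604.56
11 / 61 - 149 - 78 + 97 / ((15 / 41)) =35057 / 915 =38.31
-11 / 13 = -0.85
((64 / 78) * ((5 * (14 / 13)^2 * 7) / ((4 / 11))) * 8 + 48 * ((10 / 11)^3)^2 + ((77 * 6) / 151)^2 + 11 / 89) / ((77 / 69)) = 419258312129392841551 / 608164119835072801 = 689.38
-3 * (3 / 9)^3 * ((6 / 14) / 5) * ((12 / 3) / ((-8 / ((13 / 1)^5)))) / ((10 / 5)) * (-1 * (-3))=371293 / 140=2652.09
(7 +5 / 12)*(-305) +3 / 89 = -2415869 / 1068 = -2262.05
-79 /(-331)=79 /331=0.24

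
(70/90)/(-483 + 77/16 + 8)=-112/67707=-0.00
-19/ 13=-1.46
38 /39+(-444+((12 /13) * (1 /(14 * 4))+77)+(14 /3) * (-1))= -67463 /182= -370.68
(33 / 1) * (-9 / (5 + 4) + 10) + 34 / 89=26467 / 89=297.38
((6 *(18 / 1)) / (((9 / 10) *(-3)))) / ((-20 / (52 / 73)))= 104 / 73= 1.42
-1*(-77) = 77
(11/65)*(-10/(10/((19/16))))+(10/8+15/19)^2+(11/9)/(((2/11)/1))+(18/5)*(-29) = -7916843/84474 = -93.72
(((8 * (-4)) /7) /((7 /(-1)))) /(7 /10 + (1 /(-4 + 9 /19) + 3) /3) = 64320 /158123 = 0.41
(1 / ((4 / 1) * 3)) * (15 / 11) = 5 / 44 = 0.11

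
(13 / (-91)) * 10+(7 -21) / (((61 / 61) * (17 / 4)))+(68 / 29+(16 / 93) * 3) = -199170 / 106981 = -1.86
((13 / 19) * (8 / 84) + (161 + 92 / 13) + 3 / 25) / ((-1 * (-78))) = 10909693 / 5057325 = 2.16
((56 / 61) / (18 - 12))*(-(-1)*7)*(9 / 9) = 196 / 183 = 1.07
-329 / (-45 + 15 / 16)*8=896 / 15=59.73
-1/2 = -0.50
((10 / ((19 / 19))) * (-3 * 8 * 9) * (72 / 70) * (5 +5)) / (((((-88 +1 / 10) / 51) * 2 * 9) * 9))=163200 / 2051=79.57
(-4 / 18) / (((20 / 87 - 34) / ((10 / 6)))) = 145 / 13221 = 0.01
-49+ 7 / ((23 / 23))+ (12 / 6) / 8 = -167 / 4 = -41.75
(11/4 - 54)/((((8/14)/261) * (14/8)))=-53505/4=-13376.25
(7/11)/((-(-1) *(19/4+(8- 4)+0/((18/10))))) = 4/55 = 0.07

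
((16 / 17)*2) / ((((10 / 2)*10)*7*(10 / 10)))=16 / 2975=0.01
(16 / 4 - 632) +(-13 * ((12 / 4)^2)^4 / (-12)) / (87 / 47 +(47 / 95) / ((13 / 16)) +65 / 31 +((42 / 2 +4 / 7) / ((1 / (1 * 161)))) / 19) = -795661341443 / 1348439396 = -590.06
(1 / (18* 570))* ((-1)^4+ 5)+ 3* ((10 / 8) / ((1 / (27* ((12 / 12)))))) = 346277 / 3420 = 101.25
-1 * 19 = -19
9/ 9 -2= -1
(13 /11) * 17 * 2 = 442 /11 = 40.18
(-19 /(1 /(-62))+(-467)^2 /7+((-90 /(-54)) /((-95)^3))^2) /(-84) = -29947864151629691 /77802125703750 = -384.92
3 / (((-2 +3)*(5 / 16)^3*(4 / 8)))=196.61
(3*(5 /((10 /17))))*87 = 4437 /2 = 2218.50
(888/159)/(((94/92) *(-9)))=-13616/22419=-0.61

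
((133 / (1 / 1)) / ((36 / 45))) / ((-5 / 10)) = -665 / 2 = -332.50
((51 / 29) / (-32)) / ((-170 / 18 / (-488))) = -1647 / 580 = -2.84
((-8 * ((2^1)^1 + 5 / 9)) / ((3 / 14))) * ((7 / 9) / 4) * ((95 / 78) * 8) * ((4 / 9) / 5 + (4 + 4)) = -9593024 / 6561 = -1462.13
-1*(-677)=677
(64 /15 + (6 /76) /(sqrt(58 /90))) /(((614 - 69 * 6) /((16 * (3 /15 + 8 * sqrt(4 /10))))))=(1 + 8 * sqrt(10)) * (135 * sqrt(145) + 70528) /1033125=1.84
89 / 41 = 2.17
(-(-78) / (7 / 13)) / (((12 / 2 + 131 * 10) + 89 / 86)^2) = 0.00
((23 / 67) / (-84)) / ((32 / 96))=-23 / 1876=-0.01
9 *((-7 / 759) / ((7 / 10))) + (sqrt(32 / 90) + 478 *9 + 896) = 4 *sqrt(5) / 15 + 1315064 / 253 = 5198.48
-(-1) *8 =8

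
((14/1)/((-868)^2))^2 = 1/2896161856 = 0.00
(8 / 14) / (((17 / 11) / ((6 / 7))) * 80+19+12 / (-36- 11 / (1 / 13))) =23628 / 6747139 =0.00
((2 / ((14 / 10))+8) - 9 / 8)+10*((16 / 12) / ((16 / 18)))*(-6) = -4575 / 56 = -81.70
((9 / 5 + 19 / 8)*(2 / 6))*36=501 / 10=50.10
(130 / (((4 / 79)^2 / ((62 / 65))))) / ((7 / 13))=2515123 / 28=89825.82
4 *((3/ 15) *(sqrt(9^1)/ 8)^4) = 81/ 5120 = 0.02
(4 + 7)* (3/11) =3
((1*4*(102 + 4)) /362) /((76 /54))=2862 /3439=0.83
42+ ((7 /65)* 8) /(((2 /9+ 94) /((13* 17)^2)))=258951 /530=488.59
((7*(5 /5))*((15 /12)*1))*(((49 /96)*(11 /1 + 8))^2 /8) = 30336635 /294912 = 102.87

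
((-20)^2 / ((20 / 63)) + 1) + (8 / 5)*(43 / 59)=372339 / 295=1262.17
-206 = -206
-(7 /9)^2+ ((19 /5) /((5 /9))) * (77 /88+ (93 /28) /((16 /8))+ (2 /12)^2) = 479947 /28350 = 16.93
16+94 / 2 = 63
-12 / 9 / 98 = -2 / 147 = -0.01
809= 809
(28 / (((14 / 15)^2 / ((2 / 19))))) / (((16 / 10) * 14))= 1125 / 7448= 0.15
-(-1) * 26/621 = 26/621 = 0.04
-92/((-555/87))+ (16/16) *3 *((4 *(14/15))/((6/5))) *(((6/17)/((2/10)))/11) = 550716/34595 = 15.92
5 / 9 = 0.56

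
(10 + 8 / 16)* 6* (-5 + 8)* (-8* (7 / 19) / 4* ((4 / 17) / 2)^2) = -10584 / 5491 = -1.93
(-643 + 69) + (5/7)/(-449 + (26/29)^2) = -1514520999/2638531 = -574.00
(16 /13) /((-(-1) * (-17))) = -16 /221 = -0.07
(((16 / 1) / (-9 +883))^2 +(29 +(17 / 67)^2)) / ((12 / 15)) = 62290031815 / 1714519682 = 36.33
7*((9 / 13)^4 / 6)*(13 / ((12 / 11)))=3.19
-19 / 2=-9.50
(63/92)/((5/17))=1071/460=2.33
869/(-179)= -869/179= -4.85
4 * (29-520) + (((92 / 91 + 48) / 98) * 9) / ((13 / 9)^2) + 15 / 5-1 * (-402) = -1173191519 / 753571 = -1556.84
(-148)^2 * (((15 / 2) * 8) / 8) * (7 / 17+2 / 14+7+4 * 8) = 773265960 / 119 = 6498033.28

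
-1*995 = -995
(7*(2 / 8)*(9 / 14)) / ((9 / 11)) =11 / 8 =1.38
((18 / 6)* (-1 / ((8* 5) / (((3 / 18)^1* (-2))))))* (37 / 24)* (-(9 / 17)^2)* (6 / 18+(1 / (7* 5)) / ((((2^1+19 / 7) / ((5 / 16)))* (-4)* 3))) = -234321 / 65105920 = -0.00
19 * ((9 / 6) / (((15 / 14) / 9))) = 239.40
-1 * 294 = -294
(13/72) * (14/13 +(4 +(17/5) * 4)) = 607/180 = 3.37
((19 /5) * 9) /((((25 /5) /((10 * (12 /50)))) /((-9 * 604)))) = -11154672 /125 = -89237.38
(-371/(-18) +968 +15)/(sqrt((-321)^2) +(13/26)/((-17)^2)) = 5220785/1669851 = 3.13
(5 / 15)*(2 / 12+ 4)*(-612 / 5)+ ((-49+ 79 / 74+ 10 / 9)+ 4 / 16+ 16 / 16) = -215.57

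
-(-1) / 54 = 1 / 54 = 0.02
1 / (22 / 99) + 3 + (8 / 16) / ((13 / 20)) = 215 / 26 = 8.27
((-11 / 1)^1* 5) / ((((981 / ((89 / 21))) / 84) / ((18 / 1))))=-39160 / 109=-359.27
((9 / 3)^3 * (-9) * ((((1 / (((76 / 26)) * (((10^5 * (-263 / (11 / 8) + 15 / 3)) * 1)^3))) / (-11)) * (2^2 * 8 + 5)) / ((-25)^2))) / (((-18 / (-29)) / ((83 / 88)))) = -12735437 / 121072555060000000000000000000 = -0.00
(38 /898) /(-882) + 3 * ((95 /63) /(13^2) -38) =-7627894489 /66927042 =-113.97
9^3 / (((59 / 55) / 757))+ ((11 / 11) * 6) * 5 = 30353685 / 59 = 514469.24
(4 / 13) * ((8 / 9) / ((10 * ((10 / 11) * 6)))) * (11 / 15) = 484 / 131625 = 0.00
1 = 1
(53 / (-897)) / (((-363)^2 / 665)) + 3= 354555134 / 118196793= 3.00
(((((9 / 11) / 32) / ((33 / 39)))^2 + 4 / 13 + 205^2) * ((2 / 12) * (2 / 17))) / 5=8190774336293 / 49699752960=164.81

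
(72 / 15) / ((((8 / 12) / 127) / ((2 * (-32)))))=-292608 / 5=-58521.60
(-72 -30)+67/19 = -1871/19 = -98.47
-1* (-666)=666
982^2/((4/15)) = 3616215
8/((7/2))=16/7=2.29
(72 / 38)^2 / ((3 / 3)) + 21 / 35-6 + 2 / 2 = -1462 / 1805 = -0.81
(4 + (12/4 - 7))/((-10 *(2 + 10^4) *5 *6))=0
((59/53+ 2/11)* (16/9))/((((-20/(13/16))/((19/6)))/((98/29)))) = -1827553/1825956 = -1.00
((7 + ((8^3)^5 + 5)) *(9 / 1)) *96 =30399297484761216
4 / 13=0.31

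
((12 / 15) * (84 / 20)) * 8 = 672 / 25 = 26.88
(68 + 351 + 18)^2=190969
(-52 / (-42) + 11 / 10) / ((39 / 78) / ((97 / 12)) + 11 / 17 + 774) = 809659 / 268273950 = 0.00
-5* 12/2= -30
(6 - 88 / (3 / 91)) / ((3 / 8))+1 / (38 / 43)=-2428573 / 342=-7101.09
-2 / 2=-1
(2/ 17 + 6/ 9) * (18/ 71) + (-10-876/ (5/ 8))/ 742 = -3814303/ 2238985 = -1.70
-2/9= -0.22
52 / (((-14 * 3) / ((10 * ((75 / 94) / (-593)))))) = 3250 / 195097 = 0.02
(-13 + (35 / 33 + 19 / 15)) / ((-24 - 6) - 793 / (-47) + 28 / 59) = 1627751 / 1929785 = 0.84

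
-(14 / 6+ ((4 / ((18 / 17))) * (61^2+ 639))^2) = -21975097789 / 81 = -271297503.57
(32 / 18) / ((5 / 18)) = 32 / 5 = 6.40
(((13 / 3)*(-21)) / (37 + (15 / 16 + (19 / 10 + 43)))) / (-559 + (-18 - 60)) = 80 / 46389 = 0.00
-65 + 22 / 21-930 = -20873 / 21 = -993.95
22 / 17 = 1.29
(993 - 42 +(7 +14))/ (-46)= -486/ 23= -21.13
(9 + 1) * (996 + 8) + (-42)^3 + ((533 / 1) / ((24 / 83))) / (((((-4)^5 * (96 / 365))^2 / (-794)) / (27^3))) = -1980809264289283 / 4294967296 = -461193.10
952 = 952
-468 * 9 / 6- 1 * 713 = -1415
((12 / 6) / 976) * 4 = 1 / 122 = 0.01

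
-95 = -95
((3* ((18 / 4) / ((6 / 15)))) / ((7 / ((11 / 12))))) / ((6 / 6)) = 495 / 112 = 4.42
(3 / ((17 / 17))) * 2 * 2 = 12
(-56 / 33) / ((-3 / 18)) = 112 / 11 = 10.18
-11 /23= -0.48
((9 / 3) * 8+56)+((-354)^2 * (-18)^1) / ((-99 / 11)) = 250712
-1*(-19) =19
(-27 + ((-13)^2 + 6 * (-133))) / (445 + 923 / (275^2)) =-3100625 / 2103378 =-1.47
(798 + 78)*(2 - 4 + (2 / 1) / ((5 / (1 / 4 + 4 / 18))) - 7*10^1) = -943598 / 15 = -62906.53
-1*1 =-1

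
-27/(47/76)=-2052/47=-43.66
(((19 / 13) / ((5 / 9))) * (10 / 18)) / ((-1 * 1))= -19 / 13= -1.46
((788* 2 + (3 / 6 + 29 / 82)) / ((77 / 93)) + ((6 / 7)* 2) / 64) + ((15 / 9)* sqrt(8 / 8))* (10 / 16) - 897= 152836181 / 151536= 1008.58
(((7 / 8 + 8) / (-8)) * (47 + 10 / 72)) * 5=-602435 / 2304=-261.47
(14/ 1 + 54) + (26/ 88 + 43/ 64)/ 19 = 68.05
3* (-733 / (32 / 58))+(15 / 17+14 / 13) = -14086463 / 3536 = -3983.73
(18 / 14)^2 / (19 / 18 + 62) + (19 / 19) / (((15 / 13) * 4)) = 32419 / 133476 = 0.24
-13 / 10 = -1.30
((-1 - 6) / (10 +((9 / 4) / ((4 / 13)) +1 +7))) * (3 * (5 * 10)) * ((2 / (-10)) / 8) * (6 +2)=224 / 27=8.30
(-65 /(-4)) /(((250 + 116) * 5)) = 13 /1464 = 0.01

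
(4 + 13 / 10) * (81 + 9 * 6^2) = 4293 / 2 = 2146.50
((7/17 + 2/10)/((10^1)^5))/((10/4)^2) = 13/13281250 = 0.00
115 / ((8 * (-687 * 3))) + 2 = 32861 / 16488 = 1.99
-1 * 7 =-7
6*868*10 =52080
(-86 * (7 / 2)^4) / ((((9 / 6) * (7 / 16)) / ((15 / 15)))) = -58996 / 3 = -19665.33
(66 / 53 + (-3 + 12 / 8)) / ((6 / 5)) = -45 / 212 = -0.21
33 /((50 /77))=2541 /50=50.82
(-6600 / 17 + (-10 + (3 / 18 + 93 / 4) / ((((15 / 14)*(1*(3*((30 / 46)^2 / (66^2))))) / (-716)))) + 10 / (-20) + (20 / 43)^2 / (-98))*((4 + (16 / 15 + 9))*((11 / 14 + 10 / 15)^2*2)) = -436059442651352218493009 / 137545228642500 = -3170298577.09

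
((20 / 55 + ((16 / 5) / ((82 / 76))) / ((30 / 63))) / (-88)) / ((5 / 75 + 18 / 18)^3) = -2508435 / 40640512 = -0.06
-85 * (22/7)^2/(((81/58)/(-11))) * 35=131236600/567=231457.85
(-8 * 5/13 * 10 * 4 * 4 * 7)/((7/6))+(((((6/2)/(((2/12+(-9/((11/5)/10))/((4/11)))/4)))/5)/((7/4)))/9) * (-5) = -90585392/30667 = -2953.84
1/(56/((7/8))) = 0.02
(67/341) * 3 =201/341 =0.59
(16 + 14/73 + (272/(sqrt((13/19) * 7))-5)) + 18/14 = 6376/511 + 272 * sqrt(1729)/91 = 136.76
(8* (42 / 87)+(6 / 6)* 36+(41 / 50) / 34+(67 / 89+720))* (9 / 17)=30037101489 / 74590900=402.69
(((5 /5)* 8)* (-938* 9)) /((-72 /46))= 43148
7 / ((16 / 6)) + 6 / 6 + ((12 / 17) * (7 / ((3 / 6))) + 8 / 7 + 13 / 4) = 17041 / 952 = 17.90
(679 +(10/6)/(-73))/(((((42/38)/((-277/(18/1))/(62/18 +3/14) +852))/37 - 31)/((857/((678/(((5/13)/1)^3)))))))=-547074768381417625/347313472459110144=-1.58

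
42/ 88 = 21/ 44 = 0.48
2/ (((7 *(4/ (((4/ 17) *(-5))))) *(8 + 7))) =-2/ 357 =-0.01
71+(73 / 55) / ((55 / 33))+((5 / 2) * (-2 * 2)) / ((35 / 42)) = 16444 / 275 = 59.80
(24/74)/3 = 4/37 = 0.11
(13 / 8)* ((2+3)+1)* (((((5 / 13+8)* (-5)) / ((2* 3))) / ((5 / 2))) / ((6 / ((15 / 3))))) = -545 / 24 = -22.71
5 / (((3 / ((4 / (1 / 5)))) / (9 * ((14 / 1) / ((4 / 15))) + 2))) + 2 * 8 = 47498 / 3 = 15832.67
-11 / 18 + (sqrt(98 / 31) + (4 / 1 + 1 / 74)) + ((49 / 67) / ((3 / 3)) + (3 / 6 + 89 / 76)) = 7 * sqrt(62) / 31 + 9842825 / 1695636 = 7.58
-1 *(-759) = 759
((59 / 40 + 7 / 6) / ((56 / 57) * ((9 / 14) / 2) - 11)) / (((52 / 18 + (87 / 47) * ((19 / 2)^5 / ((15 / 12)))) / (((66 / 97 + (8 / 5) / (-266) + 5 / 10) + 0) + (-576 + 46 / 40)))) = 6616040061963 / 5344862335585780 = 0.00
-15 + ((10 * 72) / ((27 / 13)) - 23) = 926 / 3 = 308.67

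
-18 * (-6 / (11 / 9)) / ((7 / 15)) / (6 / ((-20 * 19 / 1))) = -923400 / 77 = -11992.21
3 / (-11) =-0.27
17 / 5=3.40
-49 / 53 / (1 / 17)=-833 / 53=-15.72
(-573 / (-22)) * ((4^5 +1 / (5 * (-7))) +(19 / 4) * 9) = 85572393 / 3080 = 27783.24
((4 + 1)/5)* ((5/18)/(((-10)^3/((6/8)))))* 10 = -1/480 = -0.00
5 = 5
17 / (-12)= -17 / 12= -1.42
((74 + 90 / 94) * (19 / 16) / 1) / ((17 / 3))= 200811 / 12784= 15.71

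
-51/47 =-1.09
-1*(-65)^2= -4225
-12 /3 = -4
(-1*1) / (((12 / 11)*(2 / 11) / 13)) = -1573 / 24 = -65.54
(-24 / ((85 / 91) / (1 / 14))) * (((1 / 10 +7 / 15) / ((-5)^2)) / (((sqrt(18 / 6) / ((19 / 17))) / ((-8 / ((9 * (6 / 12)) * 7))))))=7904 * sqrt(3) / 2008125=0.01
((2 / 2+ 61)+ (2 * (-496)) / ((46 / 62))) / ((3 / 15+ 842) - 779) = -73315 / 3634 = -20.17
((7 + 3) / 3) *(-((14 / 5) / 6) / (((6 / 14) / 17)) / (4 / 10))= -154.26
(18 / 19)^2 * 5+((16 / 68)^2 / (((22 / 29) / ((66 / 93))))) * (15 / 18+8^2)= 76120268 / 9702597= 7.85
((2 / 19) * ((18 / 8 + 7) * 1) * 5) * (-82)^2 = 621970 / 19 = 32735.26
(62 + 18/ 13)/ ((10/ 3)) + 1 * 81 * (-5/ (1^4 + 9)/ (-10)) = 5997/ 260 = 23.07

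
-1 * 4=-4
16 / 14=8 / 7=1.14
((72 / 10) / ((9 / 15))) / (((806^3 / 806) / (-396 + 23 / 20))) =-23691 / 3248180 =-0.01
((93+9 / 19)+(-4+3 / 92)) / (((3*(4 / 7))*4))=1095199 / 83904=13.05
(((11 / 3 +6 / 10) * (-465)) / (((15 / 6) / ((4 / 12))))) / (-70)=1984 / 525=3.78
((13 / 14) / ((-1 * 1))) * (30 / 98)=-195 / 686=-0.28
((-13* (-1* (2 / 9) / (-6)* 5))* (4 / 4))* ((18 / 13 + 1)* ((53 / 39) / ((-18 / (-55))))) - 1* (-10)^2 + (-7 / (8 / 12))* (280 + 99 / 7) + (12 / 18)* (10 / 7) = -213040109 / 66339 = -3211.39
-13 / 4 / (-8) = 13 / 32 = 0.41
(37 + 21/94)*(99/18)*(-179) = -6889531/188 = -36646.44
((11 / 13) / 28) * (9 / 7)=99 / 2548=0.04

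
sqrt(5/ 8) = sqrt(10)/ 4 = 0.79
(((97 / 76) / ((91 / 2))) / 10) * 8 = 194 / 8645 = 0.02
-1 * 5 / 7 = -0.71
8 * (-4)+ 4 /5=-156 /5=-31.20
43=43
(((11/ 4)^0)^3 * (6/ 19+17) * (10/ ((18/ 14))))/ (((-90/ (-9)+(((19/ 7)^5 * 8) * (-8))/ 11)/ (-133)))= 14902010585/ 704797047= 21.14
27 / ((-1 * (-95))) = 27 / 95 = 0.28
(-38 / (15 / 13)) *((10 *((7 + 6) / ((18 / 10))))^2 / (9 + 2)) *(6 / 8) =-10435750 / 891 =-11712.40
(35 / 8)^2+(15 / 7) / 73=626935 / 32704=19.17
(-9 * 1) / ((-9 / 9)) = 9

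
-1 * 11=-11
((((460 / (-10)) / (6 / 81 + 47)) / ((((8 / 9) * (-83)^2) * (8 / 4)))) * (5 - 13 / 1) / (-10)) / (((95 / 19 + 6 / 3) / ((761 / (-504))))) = 472581 / 34323202480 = 0.00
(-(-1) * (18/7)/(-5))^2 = 324/1225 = 0.26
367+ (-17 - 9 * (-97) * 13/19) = 17999/19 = 947.32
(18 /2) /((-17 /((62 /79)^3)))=-2144952 /8381663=-0.26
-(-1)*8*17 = 136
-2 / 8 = -1 / 4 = -0.25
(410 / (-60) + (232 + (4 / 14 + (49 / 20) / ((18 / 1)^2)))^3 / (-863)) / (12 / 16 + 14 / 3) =-1170397348947362681767 / 436276724607360000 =-2682.69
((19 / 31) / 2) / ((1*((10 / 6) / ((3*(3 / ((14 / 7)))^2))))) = 1539 / 1240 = 1.24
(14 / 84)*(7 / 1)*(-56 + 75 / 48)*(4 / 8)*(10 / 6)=-30485 / 576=-52.93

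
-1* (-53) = 53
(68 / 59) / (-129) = -68 / 7611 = -0.01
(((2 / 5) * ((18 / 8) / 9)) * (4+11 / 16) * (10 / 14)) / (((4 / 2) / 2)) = 75 / 224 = 0.33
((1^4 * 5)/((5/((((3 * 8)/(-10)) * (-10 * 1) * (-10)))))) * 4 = -960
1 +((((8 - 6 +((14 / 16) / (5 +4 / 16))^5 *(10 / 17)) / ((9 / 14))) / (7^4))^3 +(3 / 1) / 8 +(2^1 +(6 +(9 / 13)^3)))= 22643955552540860793082813985 / 2332789174548804503079055872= 9.71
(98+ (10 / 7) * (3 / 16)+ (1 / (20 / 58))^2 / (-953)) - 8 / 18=1174538009 / 12007800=97.81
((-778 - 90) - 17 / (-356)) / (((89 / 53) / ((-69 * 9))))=320976.54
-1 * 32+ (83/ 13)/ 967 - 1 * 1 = -414760/ 12571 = -32.99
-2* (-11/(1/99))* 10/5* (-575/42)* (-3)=178907.14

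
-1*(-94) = 94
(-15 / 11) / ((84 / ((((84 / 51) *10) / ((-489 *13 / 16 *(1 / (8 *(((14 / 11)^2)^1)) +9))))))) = 1254400 / 16919606847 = 0.00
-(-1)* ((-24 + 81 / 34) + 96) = 74.38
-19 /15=-1.27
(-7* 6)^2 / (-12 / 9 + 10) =2646 / 13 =203.54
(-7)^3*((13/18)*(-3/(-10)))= -4459/60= -74.32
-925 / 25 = -37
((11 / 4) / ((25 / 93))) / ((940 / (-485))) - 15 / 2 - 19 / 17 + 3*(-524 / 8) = -67242527 / 319600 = -210.40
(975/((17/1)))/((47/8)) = 7800/799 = 9.76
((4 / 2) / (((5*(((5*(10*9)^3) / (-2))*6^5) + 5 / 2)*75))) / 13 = -4 / 138174659995125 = -0.00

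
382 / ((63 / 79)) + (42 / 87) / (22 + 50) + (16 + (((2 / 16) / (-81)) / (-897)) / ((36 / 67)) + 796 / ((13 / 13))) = 5484030053609 / 4247818848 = 1291.02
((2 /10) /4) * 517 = 517 /20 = 25.85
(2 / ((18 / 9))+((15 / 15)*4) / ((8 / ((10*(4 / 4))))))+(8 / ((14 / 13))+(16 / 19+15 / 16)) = 32363 / 2128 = 15.21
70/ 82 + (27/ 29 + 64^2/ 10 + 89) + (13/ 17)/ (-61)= 3084776834/ 6164965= 500.37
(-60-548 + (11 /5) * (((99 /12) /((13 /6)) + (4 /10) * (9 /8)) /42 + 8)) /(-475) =10741221 /8645000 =1.24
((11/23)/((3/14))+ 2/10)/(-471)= -839/162495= -0.01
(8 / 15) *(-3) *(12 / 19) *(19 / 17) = -96 / 85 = -1.13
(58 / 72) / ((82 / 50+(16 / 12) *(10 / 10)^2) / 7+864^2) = 5075 / 4702927476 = 0.00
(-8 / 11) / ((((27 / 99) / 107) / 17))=-14552 / 3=-4850.67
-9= -9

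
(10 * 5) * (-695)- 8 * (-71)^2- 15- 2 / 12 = -450559 / 6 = -75093.17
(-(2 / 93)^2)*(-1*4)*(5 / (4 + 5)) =80 / 77841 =0.00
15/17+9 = 9.88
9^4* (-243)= -1594323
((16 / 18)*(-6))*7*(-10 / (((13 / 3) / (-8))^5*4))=-743178240 / 371293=-2001.60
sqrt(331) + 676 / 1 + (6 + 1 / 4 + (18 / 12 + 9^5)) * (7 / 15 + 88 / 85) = sqrt(331) + 91164461 / 1020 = 89395.12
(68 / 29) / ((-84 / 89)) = -1513 / 609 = -2.48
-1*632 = -632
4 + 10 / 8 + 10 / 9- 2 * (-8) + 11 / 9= 283 / 12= 23.58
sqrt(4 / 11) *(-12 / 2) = -12 *sqrt(11) / 11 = -3.62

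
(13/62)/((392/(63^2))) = 1053/496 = 2.12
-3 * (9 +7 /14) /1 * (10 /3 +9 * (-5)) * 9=21375 /2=10687.50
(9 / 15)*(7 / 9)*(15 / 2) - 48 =-89 / 2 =-44.50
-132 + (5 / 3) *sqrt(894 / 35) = -123.58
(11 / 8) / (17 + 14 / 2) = 11 / 192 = 0.06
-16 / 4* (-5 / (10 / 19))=38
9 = 9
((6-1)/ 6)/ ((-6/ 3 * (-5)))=1/ 12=0.08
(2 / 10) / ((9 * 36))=1 / 1620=0.00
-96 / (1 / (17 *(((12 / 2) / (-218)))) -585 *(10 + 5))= 2448 / 223817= 0.01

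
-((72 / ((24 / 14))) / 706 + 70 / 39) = -25529 / 13767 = -1.85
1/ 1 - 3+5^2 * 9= 223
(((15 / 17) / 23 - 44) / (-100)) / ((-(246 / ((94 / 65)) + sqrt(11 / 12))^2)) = -5139851845304841 / 338280288829268400575 + 34243164739836*sqrt(33) / 1150152982019512561955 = -0.00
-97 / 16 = -6.06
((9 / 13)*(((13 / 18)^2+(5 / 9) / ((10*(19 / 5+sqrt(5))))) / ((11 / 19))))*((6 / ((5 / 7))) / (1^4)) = 2766001 / 506220-1995*sqrt(5) / 33748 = 5.33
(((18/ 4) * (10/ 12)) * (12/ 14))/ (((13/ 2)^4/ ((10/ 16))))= 225/ 199927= 0.00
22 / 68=11 / 34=0.32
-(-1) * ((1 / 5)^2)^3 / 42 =1 / 656250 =0.00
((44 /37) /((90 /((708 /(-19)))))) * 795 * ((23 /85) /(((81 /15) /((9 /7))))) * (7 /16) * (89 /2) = -490.97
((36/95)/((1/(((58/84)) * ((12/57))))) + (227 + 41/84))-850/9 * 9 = -94376903/151620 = -622.46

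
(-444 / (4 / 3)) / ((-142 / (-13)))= -4329 / 142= -30.49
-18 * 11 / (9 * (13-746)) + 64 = 46934 / 733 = 64.03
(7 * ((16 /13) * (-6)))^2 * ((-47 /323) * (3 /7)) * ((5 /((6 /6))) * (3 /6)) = -22740480 /54587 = -416.59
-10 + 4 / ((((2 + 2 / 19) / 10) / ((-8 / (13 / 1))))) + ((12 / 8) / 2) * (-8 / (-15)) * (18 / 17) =-23502 / 1105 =-21.27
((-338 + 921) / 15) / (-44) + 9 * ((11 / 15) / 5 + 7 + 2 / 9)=19631 / 300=65.44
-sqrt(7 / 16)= -0.66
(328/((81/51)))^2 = 31091776/729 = 42649.90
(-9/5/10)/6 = -3/100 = -0.03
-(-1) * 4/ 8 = 1/ 2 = 0.50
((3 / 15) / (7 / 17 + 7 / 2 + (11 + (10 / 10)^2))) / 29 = 34 / 78445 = 0.00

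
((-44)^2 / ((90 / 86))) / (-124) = -20812 / 1395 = -14.92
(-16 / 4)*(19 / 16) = -19 / 4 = -4.75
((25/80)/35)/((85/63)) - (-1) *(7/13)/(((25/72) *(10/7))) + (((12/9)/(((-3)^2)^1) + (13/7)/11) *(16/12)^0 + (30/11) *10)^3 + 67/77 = 21003.02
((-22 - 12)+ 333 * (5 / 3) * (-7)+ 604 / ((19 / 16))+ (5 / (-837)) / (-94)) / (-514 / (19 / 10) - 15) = 728299753 / 60975450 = 11.94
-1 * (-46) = 46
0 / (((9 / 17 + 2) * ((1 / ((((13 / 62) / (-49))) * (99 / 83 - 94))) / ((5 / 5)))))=0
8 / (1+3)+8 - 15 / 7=55 / 7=7.86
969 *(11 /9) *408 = 483208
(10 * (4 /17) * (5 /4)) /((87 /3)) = 50 /493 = 0.10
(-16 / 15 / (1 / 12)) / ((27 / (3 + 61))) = -4096 / 135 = -30.34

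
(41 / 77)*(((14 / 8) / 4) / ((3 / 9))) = 123 / 176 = 0.70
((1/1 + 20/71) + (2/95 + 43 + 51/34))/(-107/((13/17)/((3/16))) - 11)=-64259416/52240025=-1.23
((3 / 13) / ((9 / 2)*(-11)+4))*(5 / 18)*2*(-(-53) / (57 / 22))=-11660 / 202293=-0.06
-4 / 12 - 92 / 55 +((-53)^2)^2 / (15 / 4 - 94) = -5207836951 / 59565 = -87431.16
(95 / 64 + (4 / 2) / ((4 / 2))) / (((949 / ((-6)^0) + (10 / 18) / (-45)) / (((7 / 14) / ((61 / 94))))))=605313 / 300092672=0.00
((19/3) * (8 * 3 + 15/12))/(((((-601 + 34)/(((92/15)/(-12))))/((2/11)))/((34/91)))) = 750329/76621545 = 0.01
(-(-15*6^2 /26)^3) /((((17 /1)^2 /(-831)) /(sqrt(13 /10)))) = -1635657300*sqrt(130) /634933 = -29372.17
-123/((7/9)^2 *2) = -9963/98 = -101.66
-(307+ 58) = -365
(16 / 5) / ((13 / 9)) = 144 / 65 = 2.22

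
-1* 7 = -7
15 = 15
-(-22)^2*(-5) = 2420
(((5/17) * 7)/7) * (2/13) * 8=80/221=0.36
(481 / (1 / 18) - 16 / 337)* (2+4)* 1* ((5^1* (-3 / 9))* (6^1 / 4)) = -43765950 / 337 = -129869.29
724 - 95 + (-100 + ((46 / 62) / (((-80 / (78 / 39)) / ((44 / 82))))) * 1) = 13446927 / 25420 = 528.99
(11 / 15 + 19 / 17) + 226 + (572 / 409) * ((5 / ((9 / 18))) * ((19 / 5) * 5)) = 51477118 / 104295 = 493.57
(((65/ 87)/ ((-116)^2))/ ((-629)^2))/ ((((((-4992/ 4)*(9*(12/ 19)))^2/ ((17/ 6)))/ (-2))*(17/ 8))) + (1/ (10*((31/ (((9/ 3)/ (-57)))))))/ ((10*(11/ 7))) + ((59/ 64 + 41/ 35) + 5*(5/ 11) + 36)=1009881447825996367795821241/ 25018107973607172914380800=40.37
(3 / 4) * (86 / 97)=129 / 194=0.66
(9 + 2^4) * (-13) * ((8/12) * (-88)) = 57200/3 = 19066.67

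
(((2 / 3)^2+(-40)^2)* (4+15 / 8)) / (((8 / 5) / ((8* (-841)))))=-711683635 / 18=-39537979.72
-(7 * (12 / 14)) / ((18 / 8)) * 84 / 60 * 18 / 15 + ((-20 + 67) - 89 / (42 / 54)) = -12584 / 175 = -71.91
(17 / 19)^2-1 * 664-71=-265046 / 361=-734.20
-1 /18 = -0.06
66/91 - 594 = -53988/91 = -593.27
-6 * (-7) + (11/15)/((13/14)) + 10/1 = 10294/195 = 52.79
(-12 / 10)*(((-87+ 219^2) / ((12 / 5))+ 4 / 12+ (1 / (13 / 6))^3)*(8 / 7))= -27357.16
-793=-793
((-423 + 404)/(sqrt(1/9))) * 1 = -57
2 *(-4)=-8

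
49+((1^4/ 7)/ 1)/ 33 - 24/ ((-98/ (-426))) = -89456/ 1617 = -55.32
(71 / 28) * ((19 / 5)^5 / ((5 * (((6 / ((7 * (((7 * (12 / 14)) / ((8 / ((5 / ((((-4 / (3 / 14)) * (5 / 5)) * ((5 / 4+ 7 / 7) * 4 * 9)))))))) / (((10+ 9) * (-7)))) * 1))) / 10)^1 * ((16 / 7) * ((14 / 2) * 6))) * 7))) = 9252791 / 71124480000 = 0.0001301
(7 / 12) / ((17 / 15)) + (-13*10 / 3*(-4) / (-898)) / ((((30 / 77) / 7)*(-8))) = 130277 / 137394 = 0.95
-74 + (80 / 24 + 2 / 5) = -1054 / 15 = -70.27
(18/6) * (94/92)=3.07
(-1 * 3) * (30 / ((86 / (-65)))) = 2925 / 43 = 68.02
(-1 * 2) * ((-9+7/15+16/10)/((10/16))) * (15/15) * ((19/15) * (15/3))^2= 600704/675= 889.93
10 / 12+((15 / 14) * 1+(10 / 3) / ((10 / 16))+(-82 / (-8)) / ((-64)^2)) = 2491229 / 344064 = 7.24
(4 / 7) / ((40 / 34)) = 17 / 35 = 0.49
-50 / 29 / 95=-10 / 551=-0.02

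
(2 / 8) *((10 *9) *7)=315 / 2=157.50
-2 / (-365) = 2 / 365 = 0.01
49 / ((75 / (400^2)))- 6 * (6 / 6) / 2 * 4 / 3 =313588 / 3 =104529.33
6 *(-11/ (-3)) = 22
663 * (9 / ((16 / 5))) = 29835 / 16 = 1864.69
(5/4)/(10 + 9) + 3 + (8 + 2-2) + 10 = 1601/76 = 21.07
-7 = -7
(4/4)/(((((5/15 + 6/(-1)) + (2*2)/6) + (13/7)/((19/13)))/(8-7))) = -133/496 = -0.27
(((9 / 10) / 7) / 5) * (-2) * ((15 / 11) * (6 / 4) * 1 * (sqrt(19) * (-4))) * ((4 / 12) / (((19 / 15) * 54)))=3 * sqrt(19) / 1463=0.01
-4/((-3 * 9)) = 4/27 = 0.15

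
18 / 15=6 / 5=1.20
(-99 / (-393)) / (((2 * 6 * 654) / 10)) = 55 / 171348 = 0.00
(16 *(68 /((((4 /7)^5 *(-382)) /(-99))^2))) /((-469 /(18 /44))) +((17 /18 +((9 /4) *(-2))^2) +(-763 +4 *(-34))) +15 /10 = -2576186022713341 /2883327492096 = -893.48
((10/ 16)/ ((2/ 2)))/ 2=5/ 16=0.31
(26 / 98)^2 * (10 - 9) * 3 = 507 / 2401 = 0.21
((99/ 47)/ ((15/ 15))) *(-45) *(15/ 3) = -22275/ 47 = -473.94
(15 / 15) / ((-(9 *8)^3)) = -1 / 373248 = -0.00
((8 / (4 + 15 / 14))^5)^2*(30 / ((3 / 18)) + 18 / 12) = 56371144981447396294656 / 3255243551009881201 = 17317.03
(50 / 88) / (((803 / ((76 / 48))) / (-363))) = -0.41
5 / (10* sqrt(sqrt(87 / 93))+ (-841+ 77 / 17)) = -0.01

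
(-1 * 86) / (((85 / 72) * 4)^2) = -27864 / 7225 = -3.86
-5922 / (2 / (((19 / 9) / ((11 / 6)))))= -37506 / 11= -3409.64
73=73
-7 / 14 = -1 / 2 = -0.50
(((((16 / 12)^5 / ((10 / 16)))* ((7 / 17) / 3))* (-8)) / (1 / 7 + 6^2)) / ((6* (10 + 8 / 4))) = -0.00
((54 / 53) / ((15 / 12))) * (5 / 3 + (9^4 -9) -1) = 1415376 / 265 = 5341.04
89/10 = 8.90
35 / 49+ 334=2343 / 7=334.71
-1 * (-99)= 99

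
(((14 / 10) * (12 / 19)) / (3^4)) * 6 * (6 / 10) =56 / 1425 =0.04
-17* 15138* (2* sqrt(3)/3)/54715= -171564* sqrt(3)/54715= -5.43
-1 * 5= -5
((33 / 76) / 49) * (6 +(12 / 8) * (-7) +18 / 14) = -0.03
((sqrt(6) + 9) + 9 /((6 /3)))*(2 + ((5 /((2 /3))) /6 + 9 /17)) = 257*sqrt(6) /68 + 6939 /136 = 60.28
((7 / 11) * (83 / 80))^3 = 196122941 / 681472000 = 0.29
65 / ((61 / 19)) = 1235 / 61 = 20.25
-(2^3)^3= -512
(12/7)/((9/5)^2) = 100/189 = 0.53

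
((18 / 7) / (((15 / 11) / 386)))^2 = 649026576 / 1225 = 529817.61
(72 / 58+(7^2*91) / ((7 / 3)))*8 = 443640 / 29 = 15297.93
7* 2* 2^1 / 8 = 7 / 2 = 3.50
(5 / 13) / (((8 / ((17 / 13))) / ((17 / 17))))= 85 / 1352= 0.06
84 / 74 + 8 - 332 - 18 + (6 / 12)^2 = -50411 / 148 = -340.61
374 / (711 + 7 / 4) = 1496 / 2851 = 0.52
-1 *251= -251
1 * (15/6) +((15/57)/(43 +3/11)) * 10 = 5790/2261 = 2.56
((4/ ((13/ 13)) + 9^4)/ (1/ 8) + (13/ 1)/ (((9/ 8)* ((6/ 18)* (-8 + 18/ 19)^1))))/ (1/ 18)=63333192/ 67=945271.52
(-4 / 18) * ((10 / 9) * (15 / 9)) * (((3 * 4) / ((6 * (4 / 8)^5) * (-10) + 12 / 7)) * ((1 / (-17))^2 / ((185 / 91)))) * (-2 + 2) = 0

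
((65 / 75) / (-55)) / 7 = -13 / 5775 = -0.00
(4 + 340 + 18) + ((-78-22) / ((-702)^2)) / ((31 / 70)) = 1382559872 / 3819231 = 362.00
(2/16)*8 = 1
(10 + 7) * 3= 51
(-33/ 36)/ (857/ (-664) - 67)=0.01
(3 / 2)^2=9 / 4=2.25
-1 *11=-11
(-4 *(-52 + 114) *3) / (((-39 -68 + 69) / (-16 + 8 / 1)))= -2976 / 19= -156.63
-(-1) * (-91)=-91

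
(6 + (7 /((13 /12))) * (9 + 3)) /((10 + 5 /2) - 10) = 33.42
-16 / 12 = -4 / 3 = -1.33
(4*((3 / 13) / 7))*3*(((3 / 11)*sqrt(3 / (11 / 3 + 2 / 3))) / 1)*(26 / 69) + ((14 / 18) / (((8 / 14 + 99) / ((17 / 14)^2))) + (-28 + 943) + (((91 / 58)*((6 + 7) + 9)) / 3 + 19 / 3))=216*sqrt(13) / 23023 + 39929737 / 42804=932.88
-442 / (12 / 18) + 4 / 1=-659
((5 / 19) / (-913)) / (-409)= 5 / 7094923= 0.00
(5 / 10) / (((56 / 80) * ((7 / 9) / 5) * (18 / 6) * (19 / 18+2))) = 270 / 539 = 0.50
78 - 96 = -18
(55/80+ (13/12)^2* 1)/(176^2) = 67/1115136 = 0.00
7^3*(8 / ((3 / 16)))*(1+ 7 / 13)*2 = 1756160 / 39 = 45029.74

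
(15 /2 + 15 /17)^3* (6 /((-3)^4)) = 857375 /19652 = 43.63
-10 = -10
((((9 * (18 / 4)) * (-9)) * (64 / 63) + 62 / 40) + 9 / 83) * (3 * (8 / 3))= -8566898 / 2905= -2949.02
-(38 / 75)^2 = -0.26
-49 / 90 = -0.54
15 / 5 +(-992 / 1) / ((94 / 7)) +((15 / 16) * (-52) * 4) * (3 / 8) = -54143 / 376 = -144.00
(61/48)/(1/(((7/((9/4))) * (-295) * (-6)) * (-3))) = -125965/6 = -20994.17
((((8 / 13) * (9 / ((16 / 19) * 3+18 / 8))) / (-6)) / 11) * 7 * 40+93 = 1524059 / 17303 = 88.08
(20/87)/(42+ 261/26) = 520/117711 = 0.00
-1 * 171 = -171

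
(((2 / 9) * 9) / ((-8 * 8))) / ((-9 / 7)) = 7 / 288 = 0.02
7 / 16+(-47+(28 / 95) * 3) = -69431 / 1520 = -45.68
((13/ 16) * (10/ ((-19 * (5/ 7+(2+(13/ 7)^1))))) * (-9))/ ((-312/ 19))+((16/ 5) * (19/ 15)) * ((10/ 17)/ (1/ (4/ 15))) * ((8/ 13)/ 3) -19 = -5780515087/ 305510400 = -18.92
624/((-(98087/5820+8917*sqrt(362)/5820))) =39948480/2148997 -3631680*sqrt(362)/2148997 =-13.56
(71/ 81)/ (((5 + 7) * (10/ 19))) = 1349/ 9720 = 0.14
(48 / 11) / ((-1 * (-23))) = 0.19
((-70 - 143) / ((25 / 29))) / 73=-6177 / 1825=-3.38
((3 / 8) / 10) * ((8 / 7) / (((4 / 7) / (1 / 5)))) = 0.02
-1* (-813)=813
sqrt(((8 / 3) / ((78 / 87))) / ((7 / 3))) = 2 * sqrt(2639) / 91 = 1.13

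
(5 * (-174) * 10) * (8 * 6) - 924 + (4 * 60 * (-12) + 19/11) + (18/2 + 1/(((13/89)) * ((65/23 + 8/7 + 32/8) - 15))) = -68213615035/161876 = -421394.25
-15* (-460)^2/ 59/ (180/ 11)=-581900/ 177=-3287.57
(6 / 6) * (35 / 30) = 7 / 6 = 1.17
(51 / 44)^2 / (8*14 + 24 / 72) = 7803 / 652432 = 0.01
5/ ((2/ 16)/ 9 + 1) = 360/ 73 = 4.93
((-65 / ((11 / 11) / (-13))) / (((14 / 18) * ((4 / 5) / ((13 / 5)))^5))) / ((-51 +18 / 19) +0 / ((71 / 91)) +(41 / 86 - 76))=-256327691945 / 81711616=-3136.98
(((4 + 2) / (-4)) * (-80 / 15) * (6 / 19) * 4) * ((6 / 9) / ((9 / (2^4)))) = 2048 / 171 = 11.98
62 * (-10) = -620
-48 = -48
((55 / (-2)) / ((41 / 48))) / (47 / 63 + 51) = -4158 / 6683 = -0.62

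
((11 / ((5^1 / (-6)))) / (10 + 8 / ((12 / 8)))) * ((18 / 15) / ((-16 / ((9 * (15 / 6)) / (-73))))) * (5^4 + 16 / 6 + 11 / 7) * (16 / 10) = -5886837 / 293825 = -20.04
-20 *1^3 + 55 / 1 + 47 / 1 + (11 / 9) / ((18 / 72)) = 782 / 9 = 86.89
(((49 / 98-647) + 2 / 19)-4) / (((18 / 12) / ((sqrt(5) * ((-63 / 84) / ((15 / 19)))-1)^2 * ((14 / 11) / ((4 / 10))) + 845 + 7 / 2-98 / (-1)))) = -1397806255 / 3344-173005 * sqrt(5) / 66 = -423865.64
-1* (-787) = 787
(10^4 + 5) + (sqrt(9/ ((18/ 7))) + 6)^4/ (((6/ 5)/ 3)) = 1185* sqrt(14) + 121325/ 8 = 19599.49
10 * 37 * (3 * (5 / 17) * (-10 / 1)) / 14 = -233.19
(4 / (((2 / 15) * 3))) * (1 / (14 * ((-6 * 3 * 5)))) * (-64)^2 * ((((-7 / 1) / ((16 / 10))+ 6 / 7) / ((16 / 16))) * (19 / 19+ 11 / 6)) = 428672 / 1323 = 324.02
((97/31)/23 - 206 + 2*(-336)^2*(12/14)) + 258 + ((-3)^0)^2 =138029054/713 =193589.14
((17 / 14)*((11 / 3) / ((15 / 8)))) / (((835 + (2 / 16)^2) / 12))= 191488 / 5611305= 0.03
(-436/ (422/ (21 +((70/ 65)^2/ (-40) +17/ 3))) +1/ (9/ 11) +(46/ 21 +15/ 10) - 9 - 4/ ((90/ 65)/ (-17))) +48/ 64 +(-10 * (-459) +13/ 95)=1311357811289/ 284558820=4608.39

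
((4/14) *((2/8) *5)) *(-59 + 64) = 25/14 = 1.79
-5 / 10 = -1 / 2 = -0.50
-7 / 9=-0.78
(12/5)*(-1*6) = -72/5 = -14.40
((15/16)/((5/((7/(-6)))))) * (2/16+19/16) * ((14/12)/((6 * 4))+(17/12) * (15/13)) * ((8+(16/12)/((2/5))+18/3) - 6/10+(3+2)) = -25167037/2396160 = -10.50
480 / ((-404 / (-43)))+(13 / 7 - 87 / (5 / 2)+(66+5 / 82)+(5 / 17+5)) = 441043833 / 4927790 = 89.50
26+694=720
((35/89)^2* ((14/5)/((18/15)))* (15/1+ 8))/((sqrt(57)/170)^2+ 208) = 35402500/887239131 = 0.04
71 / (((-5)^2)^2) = 0.11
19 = 19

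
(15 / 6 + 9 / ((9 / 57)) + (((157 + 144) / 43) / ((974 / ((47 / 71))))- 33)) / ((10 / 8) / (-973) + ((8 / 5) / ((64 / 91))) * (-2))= -4458553575 / 765603934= -5.82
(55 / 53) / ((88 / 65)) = 325 / 424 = 0.77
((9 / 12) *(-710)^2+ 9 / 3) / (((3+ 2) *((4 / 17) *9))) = 1071221 / 30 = 35707.37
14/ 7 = 2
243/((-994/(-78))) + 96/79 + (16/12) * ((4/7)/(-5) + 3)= 14211961/588945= 24.13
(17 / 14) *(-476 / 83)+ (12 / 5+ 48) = 43.44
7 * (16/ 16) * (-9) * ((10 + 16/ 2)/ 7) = -162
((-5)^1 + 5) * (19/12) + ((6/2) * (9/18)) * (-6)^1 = -9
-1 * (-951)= 951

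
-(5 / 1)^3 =-125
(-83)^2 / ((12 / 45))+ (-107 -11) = 102863 / 4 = 25715.75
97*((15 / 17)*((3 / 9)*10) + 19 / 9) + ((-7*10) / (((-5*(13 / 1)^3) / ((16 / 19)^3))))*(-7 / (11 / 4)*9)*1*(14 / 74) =459856025086693 / 938375585433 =490.06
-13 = -13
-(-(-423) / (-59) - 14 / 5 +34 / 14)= 15572 / 2065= 7.54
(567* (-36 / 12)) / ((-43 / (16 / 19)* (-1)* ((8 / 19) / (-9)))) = 30618 / 43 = 712.05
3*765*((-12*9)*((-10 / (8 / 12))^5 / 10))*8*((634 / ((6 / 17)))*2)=540965603700000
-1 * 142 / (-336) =71 / 168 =0.42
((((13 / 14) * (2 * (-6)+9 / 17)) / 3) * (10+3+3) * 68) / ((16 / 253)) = -427570 / 7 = -61081.43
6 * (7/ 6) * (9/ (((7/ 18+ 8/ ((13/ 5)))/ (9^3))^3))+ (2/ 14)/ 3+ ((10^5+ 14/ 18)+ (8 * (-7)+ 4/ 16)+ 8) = 78821606488952809981/ 134419756212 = 586384090.48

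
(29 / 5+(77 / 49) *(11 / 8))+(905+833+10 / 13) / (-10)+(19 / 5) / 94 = -28378029 / 171080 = -165.88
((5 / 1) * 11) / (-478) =-55 / 478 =-0.12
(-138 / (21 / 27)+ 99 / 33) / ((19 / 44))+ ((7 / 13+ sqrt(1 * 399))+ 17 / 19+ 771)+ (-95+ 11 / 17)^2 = sqrt(399)+ 4632527989 / 499681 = 9290.95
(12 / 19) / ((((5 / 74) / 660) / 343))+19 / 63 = 2532920905 / 1197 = 2116057.56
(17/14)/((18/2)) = 17/126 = 0.13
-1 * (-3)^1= 3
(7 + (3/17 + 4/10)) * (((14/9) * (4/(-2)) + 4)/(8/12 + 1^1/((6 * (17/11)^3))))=2977856/314745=9.46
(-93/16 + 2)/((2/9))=-549/32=-17.16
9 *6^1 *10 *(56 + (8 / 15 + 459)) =278388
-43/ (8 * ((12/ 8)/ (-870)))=6235/ 2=3117.50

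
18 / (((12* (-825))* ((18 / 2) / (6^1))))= -1 / 825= -0.00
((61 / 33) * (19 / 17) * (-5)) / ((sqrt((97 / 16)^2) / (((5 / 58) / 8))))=-28975 / 1578093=-0.02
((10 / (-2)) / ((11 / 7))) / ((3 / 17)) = -595 / 33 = -18.03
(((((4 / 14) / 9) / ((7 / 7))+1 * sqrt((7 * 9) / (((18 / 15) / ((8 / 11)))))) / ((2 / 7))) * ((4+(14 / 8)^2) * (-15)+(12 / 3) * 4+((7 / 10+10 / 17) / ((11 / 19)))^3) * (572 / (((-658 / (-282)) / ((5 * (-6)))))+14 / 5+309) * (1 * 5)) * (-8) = -254412219869071681 * sqrt(1155) / 17982808250 - 254412219869071681 / 102992447250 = -483277938.04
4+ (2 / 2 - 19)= -14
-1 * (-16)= 16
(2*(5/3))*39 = 130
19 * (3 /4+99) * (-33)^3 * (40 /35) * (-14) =1089753588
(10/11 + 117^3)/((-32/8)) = -17617753/44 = -400403.48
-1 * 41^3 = -68921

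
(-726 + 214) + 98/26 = -6607/13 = -508.23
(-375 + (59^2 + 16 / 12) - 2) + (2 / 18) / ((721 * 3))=60451525 / 19467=3105.33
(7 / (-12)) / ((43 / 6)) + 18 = 1541 / 86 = 17.92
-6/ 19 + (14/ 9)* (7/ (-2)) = -985/ 171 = -5.76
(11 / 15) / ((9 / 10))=22 / 27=0.81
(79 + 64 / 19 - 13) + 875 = 17943 / 19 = 944.37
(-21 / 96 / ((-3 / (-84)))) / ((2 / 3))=-147 / 16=-9.19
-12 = -12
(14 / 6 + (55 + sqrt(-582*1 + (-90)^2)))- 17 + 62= 189.04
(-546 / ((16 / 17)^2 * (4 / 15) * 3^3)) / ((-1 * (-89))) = -131495 / 136704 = -0.96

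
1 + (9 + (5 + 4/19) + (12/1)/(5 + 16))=2099/133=15.78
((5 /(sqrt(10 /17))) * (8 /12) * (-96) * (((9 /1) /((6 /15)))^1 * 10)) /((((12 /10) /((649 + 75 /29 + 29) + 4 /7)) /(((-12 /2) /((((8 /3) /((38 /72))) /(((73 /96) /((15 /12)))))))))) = 4794685625 * sqrt(170) /1624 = 38494490.22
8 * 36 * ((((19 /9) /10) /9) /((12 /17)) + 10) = 2889.57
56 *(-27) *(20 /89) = -30240 /89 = -339.78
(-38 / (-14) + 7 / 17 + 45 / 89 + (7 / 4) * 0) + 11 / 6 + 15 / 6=253072 / 31773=7.97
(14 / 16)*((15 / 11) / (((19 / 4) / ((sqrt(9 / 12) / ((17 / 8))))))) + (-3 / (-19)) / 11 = 3 / 209 + 210*sqrt(3) / 3553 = 0.12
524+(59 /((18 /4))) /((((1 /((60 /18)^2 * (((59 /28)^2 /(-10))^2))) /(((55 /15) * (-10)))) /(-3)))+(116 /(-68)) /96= 779326411471 /211595328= 3683.10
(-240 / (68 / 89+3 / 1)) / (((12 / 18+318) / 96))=-307584 / 16013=-19.21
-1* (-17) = 17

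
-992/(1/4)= -3968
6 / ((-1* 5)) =-1.20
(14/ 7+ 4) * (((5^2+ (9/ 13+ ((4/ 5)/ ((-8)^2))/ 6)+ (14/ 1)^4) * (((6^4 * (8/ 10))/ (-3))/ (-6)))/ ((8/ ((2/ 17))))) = 2158885557/ 11050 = 195374.26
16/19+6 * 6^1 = 700/19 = 36.84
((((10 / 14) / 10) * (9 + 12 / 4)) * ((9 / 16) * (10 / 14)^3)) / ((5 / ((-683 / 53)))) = -461025 / 1018024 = -0.45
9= 9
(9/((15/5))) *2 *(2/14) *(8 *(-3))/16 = -9/7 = -1.29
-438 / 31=-14.13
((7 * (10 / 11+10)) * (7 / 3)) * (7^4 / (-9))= -4705960 / 99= -47534.95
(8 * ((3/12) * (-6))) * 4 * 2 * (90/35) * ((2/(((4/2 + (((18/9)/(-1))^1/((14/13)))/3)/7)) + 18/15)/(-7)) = 2840832/7105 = 399.84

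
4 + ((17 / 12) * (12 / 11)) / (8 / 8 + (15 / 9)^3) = 7147 / 1672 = 4.27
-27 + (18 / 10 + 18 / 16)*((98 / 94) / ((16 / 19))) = -703233 / 30080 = -23.38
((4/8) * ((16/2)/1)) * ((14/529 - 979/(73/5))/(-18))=1725622/115851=14.90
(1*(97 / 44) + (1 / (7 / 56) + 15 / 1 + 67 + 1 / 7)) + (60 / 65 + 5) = 393475 / 4004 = 98.27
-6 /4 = -3 /2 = -1.50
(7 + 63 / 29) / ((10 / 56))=51.37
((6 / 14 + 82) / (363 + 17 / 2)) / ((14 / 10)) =5770 / 36407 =0.16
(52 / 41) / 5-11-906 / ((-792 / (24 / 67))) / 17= -27539477 / 2568445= -10.72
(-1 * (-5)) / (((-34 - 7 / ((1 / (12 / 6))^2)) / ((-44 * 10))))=1100 / 31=35.48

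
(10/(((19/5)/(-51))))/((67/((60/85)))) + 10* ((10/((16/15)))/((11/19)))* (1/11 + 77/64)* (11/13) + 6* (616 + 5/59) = 10647235477521/2749517056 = 3872.40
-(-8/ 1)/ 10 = 4/ 5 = 0.80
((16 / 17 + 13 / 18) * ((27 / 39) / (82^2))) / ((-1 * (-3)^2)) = -509 / 26748072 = -0.00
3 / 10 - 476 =-475.70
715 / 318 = 2.25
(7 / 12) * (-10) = -35 / 6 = -5.83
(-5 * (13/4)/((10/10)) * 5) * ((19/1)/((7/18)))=-55575/14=-3969.64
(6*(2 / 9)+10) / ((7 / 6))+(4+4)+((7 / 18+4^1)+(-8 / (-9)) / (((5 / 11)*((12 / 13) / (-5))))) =4351 / 378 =11.51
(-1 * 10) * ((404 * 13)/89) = -52520/89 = -590.11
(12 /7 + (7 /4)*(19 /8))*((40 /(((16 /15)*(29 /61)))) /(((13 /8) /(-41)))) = -246661125 /21112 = -11683.46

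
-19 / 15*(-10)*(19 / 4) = 361 / 6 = 60.17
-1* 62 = -62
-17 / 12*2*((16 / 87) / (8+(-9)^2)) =-136 / 23229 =-0.01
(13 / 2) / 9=0.72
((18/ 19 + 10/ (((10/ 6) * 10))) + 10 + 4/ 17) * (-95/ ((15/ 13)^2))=-1071967/ 1275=-840.76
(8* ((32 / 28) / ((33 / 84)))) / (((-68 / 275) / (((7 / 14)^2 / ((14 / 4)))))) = -800 / 119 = -6.72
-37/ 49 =-0.76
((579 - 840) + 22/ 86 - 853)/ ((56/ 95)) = -4549645/ 2408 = -1889.39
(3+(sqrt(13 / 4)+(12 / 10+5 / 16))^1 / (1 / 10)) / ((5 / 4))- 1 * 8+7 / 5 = 79 / 10+4 * sqrt(13) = 22.32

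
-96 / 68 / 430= -12 / 3655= -0.00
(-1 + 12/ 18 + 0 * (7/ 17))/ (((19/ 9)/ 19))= -3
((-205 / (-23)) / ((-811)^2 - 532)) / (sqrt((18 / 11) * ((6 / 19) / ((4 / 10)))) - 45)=-0.00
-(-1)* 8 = 8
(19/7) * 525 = 1425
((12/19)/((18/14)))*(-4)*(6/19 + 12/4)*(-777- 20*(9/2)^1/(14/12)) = 2008944/361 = 5564.94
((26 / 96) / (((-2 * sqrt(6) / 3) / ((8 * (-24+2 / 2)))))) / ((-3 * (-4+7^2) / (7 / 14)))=-299 * sqrt(6) / 6480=-0.11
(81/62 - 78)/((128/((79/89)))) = -375645/706304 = -0.53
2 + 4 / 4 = 3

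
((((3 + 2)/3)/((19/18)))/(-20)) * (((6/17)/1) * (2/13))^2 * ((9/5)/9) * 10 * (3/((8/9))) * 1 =-1458/927979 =-0.00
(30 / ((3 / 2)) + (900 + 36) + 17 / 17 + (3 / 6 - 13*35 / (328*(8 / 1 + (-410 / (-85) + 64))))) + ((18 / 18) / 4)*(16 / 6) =1231320611 / 1285104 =958.15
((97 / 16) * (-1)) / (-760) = 97 / 12160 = 0.01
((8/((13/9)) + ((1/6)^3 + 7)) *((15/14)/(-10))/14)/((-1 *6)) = 35221/2201472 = 0.02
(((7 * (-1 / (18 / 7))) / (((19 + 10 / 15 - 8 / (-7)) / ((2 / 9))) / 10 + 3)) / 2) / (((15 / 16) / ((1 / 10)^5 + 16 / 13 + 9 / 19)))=-14440384721 / 72150243750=-0.20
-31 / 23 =-1.35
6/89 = 0.07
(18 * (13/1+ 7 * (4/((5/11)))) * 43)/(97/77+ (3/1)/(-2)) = -44460108/185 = -240324.91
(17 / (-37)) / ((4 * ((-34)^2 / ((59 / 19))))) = -59 / 191216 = -0.00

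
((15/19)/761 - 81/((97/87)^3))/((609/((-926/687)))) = 238047188838764/1840374620309127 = 0.13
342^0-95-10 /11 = -1044 /11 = -94.91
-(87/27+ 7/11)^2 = -145924/9801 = -14.89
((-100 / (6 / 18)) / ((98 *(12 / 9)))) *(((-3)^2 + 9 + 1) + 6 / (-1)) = -2925 / 98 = -29.85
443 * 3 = 1329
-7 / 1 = -7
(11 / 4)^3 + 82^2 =431667 / 64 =6744.80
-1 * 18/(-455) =18/455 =0.04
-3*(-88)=264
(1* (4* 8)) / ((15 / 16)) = 512 / 15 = 34.13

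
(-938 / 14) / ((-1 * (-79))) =-67 / 79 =-0.85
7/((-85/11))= -77/85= -0.91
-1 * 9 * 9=-81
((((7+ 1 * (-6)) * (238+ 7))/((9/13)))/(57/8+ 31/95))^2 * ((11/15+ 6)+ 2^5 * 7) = 82771642408000/159038883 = 520449.09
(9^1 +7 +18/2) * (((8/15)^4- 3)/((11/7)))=-1034453/22275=-46.44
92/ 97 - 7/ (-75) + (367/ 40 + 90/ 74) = 24619829/ 2153400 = 11.43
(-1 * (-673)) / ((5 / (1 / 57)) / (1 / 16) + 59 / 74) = 49802 / 337499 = 0.15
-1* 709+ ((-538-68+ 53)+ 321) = -941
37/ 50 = 0.74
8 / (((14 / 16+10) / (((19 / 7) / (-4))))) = -304 / 609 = -0.50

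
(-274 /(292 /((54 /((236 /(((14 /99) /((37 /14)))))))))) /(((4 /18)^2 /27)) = -44043993 /7011796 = -6.28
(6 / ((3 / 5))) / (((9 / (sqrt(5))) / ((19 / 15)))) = 38 * sqrt(5) / 27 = 3.15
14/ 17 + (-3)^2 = 167/ 17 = 9.82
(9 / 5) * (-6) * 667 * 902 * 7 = -227417652 / 5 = -45483530.40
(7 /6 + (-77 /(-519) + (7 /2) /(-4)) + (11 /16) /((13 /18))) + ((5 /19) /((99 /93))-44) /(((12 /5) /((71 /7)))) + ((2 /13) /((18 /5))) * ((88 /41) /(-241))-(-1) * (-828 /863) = -2957645557364133 /16032728117692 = -184.48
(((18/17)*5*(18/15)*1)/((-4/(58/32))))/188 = -783/51136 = -0.02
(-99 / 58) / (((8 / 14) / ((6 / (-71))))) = 0.25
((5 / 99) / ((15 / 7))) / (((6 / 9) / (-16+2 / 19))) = -1057 / 1881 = -0.56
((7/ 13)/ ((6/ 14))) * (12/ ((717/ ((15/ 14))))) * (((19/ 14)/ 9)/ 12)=95/ 335556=0.00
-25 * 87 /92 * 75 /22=-163125 /2024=-80.60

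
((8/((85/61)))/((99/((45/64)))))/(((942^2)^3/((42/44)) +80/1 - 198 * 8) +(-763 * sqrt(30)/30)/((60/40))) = 6841821 * sqrt(30)/5302480105391367123421279922451502844039888 +18460714408919360774910/331405006586960445213829995153218927752493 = 0.00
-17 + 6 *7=25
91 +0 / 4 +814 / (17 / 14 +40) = 63903 / 577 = 110.75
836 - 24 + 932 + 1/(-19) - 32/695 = 23028217/13205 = 1743.90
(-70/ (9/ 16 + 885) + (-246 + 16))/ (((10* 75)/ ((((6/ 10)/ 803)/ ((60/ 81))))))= -2933991/ 9481422500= -0.00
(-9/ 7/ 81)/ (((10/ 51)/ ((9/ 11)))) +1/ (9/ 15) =3697/ 2310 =1.60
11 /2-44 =-77 /2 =-38.50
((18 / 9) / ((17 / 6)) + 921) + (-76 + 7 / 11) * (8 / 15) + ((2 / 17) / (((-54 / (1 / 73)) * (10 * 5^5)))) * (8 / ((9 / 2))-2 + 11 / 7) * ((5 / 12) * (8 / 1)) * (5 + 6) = 38379406359568 / 43538158125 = 881.51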